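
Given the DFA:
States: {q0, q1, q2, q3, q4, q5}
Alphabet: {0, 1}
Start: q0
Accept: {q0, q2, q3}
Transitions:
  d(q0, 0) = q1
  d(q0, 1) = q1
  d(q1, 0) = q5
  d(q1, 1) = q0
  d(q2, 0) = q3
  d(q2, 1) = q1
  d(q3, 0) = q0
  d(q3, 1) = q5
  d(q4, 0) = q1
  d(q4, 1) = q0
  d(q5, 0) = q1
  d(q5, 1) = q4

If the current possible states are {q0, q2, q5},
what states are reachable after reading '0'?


Apply transition on '0' from each current state:
  d(q0, 0) = q1
  d(q2, 0) = q3
  d(q5, 0) = q1

{q1, q3}


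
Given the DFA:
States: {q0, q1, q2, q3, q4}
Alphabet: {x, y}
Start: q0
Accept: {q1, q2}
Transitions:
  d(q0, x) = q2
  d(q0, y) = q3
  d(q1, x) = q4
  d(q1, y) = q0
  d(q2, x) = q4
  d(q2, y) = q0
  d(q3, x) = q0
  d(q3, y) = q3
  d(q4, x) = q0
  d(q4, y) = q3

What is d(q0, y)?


Looking up transition d(q0, y)

q3


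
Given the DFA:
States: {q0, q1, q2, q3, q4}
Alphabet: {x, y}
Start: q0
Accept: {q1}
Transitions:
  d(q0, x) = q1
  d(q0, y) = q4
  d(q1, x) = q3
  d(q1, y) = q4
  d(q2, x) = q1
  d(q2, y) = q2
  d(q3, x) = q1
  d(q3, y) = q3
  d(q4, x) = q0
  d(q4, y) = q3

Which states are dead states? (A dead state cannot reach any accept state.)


Forward reachability from each state:
  q0 -> reaches accept state q1 (live)
  q1 -> reaches accept state q1 (live)
  q2 -> reaches accept state q1 (live)
  q3 -> reaches accept state q1 (live)
  q4 -> reaches accept state q1 (live)

None (all states can reach an accept state)


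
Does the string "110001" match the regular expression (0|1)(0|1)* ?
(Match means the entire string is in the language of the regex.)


|string| = 6; first = '1'; last = '1'

Yes, "110001" matches (0|1)(0|1)*


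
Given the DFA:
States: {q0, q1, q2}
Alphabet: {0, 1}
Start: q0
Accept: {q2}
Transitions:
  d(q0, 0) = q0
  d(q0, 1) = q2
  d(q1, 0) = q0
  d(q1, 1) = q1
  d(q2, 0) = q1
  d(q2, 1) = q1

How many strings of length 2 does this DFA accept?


Enumerating all length-2 strings:
  "00" -> q0 [reject]
  "01" -> q2 [accept]
  "10" -> q1 [reject]
  "11" -> q1 [reject]

1 out of 4


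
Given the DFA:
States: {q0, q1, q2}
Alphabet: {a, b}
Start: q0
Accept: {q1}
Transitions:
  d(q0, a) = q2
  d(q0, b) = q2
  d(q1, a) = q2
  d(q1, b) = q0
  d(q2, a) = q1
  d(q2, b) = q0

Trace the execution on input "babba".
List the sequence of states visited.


Input: babba
d(q0, b) = q2
d(q2, a) = q1
d(q1, b) = q0
d(q0, b) = q2
d(q2, a) = q1


q0 -> q2 -> q1 -> q0 -> q2 -> q1


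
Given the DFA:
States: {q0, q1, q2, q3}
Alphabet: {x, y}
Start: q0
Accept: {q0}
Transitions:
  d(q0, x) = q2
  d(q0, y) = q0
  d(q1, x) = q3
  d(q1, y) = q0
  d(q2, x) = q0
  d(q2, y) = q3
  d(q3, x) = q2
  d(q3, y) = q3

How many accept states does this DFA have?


Accept states listed: {q0}
Counting: q0(1)

1


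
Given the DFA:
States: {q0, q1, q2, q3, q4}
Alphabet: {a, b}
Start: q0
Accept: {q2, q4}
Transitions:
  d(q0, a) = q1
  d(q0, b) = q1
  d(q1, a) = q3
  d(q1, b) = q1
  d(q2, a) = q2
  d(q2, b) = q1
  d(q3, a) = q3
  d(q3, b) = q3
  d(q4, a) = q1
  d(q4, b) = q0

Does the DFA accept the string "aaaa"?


Trace: q0 -> q1 -> q3 -> q3 -> q3
Final state: q3
Accept states: {q2, q4}

No, rejected (final state q3 is not an accept state)


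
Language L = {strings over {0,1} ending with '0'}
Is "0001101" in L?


last symbol = '1'

No, "0001101" is not in L


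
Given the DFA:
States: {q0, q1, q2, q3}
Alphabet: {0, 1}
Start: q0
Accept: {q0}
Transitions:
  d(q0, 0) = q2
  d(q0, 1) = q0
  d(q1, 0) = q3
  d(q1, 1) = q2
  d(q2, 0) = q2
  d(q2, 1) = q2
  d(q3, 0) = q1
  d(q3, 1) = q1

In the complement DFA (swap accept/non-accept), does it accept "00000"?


Trace: q0 -> q2 -> q2 -> q2 -> q2 -> q2
Final: q2
Original accept: {q0}
Complement: q2 is not in original accept

Yes, complement accepts (original rejects)


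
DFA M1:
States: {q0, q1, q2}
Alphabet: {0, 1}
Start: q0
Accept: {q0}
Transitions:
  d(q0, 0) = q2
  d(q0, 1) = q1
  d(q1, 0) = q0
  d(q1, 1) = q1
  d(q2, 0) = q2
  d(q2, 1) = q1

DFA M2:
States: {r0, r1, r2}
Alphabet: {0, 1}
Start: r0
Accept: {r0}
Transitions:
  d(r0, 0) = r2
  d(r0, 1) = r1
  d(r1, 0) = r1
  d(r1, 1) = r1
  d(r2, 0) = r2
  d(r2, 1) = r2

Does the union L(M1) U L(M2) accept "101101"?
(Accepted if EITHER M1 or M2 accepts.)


M1: final=q1 accepted=False
M2: final=r1 accepted=False

No, union rejects (neither accepts)


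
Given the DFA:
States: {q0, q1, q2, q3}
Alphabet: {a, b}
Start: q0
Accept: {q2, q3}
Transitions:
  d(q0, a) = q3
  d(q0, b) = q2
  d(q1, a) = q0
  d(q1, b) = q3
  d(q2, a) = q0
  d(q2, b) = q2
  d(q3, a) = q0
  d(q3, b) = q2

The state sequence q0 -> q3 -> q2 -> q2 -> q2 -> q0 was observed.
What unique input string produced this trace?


Trace back each transition to find the symbol:
  q0 --[a]--> q3
  q3 --[b]--> q2
  q2 --[b]--> q2
  q2 --[b]--> q2
  q2 --[a]--> q0

"abbba"


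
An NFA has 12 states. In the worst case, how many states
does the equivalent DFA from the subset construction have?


Subset construction: one DFA state per subset of NFA states.
2^12 = 4096

4096


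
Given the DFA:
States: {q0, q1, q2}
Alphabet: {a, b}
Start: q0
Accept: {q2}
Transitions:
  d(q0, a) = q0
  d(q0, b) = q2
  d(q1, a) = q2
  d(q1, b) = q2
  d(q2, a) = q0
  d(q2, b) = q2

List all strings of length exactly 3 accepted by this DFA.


All strings of length 3: 8 total
Accepted: 4

"aab", "abb", "bab", "bbb"


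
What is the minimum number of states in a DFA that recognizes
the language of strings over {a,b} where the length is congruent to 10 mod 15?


States track (length) mod 15.
Need 15 states: one per remainder 0..14; accept = remainder 10.

15


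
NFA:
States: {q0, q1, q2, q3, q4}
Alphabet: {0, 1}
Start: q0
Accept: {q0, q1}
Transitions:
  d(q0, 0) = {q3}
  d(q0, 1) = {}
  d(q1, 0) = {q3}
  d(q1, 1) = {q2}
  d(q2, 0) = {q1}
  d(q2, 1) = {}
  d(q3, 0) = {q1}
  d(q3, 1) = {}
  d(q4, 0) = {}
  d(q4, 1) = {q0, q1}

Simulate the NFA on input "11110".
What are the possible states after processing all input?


Start: {q0}
  --1--> {}
  --1--> {}
  --1--> {}
  --1--> {}
  --0--> {}

{} (empty set, no valid transitions)


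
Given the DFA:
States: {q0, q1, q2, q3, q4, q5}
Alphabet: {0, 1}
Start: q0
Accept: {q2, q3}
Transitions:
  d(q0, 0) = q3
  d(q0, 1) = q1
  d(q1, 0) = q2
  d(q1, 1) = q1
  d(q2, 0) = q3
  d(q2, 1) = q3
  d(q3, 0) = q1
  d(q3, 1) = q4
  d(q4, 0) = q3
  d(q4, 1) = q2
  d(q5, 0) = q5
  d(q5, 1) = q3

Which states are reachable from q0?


BFS from q0:
  layer 0: {q0}
  layer 1: {q1, q3}
  layer 2: {q2, q4}

{q0, q1, q2, q3, q4}


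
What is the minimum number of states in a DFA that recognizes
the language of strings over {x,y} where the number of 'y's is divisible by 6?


States track (count of 'y') mod 6.
Need 6 states: one per remainder 0..5; accept = remainder 0.

6


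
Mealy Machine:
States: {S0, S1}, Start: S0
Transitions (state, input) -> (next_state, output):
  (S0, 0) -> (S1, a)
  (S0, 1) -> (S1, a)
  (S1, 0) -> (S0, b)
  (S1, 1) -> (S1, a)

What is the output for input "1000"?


Step-by-step:
  (S0, 1) -> (S1, a)
  (S1, 0) -> (S0, b)
  (S0, 0) -> (S1, a)
  (S1, 0) -> (S0, b)

"abab"


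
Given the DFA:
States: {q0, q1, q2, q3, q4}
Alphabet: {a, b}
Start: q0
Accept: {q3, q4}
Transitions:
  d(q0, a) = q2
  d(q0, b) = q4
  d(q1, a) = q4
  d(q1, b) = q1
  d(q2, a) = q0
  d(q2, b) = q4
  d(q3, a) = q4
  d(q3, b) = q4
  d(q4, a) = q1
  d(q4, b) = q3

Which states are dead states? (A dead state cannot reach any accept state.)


Forward reachability from each state:
  q0 -> reaches accept state q3 (live)
  q1 -> reaches accept state q3 (live)
  q2 -> reaches accept state q3 (live)
  q3 -> reaches accept state q3 (live)
  q4 -> reaches accept state q3 (live)

None (all states can reach an accept state)


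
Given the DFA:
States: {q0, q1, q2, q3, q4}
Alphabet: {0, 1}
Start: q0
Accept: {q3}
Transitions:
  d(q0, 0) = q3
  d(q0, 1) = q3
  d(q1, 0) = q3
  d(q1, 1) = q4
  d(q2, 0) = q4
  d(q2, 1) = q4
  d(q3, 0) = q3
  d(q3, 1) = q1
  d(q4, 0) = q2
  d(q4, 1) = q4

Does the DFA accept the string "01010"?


Trace: q0 -> q3 -> q1 -> q3 -> q1 -> q3
Final state: q3
Accept states: {q3}

Yes, accepted (final state q3 is an accept state)


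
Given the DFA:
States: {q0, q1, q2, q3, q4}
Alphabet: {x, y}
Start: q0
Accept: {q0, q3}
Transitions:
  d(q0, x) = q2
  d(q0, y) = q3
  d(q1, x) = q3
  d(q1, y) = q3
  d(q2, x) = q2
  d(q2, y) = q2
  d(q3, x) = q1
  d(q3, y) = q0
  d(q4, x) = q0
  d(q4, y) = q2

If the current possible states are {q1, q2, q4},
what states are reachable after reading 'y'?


Apply transition on 'y' from each current state:
  d(q1, y) = q3
  d(q2, y) = q2
  d(q4, y) = q2

{q2, q3}


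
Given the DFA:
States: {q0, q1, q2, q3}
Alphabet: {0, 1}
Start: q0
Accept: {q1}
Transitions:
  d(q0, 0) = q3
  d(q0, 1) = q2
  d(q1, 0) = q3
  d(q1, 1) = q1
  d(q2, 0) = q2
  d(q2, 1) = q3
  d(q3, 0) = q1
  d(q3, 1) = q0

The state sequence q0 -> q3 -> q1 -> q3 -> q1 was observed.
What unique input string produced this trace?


Trace back each transition to find the symbol:
  q0 --[0]--> q3
  q3 --[0]--> q1
  q1 --[0]--> q3
  q3 --[0]--> q1

"0000"


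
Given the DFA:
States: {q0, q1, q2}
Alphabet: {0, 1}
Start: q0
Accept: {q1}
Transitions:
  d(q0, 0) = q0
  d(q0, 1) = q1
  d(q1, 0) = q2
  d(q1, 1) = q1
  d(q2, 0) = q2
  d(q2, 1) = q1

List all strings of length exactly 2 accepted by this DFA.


All strings of length 2: 4 total
Accepted: 2

"01", "11"


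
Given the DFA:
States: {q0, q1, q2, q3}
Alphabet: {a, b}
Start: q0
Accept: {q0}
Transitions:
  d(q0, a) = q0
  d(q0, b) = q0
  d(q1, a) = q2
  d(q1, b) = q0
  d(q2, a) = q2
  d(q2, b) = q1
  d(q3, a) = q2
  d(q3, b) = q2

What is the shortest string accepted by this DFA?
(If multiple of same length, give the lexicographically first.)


BFS by string length (lex-first path to each state shown):
  len 0: q0<-""
Found accept state at length 0.

"" (empty string)


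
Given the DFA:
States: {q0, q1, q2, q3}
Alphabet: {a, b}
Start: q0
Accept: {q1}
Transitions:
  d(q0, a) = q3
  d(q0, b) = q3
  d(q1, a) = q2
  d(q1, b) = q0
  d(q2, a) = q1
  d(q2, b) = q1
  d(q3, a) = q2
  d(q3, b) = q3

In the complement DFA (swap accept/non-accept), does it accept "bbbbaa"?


Trace: q0 -> q3 -> q3 -> q3 -> q3 -> q2 -> q1
Final: q1
Original accept: {q1}
Complement: q1 is in original accept

No, complement rejects (original accepts)


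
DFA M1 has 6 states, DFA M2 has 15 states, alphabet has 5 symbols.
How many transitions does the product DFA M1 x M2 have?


Product DFA has 6 * 15 = 90 states.
Each has 5 transitions: 90 * 5 = 450

450


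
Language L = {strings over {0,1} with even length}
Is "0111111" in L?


length = 7; 7 mod 2 = 1

No, "0111111" is not in L


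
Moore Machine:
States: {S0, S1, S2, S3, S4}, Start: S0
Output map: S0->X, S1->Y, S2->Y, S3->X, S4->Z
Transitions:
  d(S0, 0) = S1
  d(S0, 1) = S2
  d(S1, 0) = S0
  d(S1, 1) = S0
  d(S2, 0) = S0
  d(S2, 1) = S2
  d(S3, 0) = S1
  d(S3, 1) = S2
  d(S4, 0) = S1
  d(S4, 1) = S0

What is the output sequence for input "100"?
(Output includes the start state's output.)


Start: S0 (output X)
  --1--> S2 (output Y)
  --0--> S0 (output X)
  --0--> S1 (output Y)

"XYXY"


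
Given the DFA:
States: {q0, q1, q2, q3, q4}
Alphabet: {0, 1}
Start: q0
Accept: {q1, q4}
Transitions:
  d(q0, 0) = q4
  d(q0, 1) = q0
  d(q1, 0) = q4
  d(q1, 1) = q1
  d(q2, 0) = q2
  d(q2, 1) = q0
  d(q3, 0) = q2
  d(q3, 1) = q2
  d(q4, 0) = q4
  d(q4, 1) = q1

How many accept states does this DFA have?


Accept states listed: {q1, q4}
Counting: q1(1) q4(2)

2


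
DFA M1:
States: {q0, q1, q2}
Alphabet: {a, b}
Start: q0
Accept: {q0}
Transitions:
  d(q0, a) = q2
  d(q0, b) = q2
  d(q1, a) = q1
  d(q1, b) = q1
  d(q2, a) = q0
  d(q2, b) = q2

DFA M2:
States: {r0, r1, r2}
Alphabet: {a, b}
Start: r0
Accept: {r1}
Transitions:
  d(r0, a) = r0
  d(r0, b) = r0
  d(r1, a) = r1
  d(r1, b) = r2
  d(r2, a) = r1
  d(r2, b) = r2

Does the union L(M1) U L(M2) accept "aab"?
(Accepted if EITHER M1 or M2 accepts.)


M1: final=q2 accepted=False
M2: final=r0 accepted=False

No, union rejects (neither accepts)


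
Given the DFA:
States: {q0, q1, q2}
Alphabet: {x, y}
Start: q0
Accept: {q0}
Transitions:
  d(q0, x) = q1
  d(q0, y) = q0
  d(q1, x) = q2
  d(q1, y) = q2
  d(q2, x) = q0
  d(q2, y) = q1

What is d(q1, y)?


Looking up transition d(q1, y)

q2


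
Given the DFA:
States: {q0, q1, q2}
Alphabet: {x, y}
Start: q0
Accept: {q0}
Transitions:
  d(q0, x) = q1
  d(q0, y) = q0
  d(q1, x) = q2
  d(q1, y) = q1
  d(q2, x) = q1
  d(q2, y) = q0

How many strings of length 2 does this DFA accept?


Enumerating all length-2 strings:
  "xx" -> q2 [reject]
  "xy" -> q1 [reject]
  "yx" -> q1 [reject]
  "yy" -> q0 [accept]

1 out of 4


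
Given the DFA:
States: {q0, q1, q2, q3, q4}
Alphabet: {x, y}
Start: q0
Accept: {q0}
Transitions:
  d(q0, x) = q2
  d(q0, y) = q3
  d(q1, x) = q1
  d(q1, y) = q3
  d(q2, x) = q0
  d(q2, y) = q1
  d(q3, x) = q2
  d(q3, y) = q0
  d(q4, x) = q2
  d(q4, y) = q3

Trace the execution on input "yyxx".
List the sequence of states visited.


Input: yyxx
d(q0, y) = q3
d(q3, y) = q0
d(q0, x) = q2
d(q2, x) = q0


q0 -> q3 -> q0 -> q2 -> q0


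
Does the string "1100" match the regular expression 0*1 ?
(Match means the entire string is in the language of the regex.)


|string| = 4; first = '1'; last = '0'

No, "1100" does not match 0*1


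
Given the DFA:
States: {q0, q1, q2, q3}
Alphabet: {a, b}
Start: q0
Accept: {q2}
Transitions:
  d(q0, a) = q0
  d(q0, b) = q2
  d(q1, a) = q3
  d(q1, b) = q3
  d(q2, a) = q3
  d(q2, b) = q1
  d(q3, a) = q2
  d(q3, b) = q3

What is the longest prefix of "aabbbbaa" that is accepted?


Run the DFA, marking each prefix where the state is accepting:
  "" -> q0 [reject]
  "a" -> q0 [reject]
  "aa" -> q0 [reject]
  "aab" -> q2 [accept]
  "aabb" -> q1 [reject]
  "aabbb" -> q3 [reject]
  "aabbbb" -> q3 [reject]
  "aabbbba" -> q2 [accept]
  "aabbbbaa" -> q3 [reject]

"aabbbba"


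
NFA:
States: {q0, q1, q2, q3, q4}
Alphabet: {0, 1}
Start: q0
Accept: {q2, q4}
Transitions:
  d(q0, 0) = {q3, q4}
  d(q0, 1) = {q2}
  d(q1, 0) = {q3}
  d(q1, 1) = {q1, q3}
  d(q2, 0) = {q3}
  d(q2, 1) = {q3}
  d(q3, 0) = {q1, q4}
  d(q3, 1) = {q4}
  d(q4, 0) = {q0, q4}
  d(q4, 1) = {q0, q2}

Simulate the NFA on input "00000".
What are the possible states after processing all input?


Start: {q0}
  --0--> {q3, q4}
  --0--> {q0, q1, q4}
  --0--> {q0, q3, q4}
  --0--> {q0, q1, q3, q4}
  --0--> {q0, q1, q3, q4}

{q0, q1, q3, q4}


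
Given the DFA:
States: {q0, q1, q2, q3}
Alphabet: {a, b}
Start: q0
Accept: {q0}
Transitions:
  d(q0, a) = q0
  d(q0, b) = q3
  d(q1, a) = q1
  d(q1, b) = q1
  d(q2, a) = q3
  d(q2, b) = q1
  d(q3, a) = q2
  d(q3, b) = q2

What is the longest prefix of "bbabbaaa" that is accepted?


Run the DFA, marking each prefix where the state is accepting:
  "" -> q0 [accept]
  "b" -> q3 [reject]
  "bb" -> q2 [reject]
  "bba" -> q3 [reject]
  "bbab" -> q2 [reject]
  "bbabb" -> q1 [reject]
  "bbabba" -> q1 [reject]
  "bbabbaa" -> q1 [reject]
  "bbabbaaa" -> q1 [reject]

""


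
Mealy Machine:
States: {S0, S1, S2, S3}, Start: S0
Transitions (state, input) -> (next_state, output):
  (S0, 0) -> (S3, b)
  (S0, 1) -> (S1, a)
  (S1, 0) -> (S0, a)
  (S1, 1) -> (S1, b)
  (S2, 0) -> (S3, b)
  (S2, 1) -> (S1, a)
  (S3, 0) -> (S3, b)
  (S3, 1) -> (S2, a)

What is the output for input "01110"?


Step-by-step:
  (S0, 0) -> (S3, b)
  (S3, 1) -> (S2, a)
  (S2, 1) -> (S1, a)
  (S1, 1) -> (S1, b)
  (S1, 0) -> (S0, a)

"baaba"


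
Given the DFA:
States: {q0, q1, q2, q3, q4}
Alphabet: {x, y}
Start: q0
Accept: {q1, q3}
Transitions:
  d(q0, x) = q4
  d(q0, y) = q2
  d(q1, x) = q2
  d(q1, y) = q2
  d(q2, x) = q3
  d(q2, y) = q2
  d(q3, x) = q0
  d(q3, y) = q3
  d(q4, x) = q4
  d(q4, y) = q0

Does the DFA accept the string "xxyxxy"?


Trace: q0 -> q4 -> q4 -> q0 -> q4 -> q4 -> q0
Final state: q0
Accept states: {q1, q3}

No, rejected (final state q0 is not an accept state)


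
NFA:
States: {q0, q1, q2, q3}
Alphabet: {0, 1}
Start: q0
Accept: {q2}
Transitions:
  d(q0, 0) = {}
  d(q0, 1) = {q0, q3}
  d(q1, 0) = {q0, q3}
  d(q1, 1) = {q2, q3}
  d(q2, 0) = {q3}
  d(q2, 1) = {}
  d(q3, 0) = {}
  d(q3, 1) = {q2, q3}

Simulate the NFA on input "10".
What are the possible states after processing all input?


Start: {q0}
  --1--> {q0, q3}
  --0--> {}

{} (empty set, no valid transitions)


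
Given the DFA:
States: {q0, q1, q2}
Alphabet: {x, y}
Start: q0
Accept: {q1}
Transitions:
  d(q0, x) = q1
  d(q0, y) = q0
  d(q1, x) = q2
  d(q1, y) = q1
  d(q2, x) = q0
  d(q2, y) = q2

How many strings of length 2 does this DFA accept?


Enumerating all length-2 strings:
  "xx" -> q2 [reject]
  "xy" -> q1 [accept]
  "yx" -> q1 [accept]
  "yy" -> q0 [reject]

2 out of 4


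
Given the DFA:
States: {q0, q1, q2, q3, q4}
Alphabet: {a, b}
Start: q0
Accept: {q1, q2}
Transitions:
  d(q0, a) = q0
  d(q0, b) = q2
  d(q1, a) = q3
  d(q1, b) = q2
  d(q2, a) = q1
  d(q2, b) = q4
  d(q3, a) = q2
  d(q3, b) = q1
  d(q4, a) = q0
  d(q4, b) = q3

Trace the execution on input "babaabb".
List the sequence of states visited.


Input: babaabb
d(q0, b) = q2
d(q2, a) = q1
d(q1, b) = q2
d(q2, a) = q1
d(q1, a) = q3
d(q3, b) = q1
d(q1, b) = q2


q0 -> q2 -> q1 -> q2 -> q1 -> q3 -> q1 -> q2


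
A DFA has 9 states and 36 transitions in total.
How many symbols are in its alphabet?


Each state has exactly one transition per symbol.
|alphabet| = transitions / states = 36 / 9 = 4

4


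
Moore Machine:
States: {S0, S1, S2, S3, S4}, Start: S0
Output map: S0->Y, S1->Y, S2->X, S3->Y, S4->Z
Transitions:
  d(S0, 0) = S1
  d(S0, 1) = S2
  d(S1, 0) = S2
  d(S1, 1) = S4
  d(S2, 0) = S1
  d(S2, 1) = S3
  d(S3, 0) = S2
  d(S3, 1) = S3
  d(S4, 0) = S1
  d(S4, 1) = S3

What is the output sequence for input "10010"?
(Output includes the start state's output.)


Start: S0 (output Y)
  --1--> S2 (output X)
  --0--> S1 (output Y)
  --0--> S2 (output X)
  --1--> S3 (output Y)
  --0--> S2 (output X)

"YXYXYX"


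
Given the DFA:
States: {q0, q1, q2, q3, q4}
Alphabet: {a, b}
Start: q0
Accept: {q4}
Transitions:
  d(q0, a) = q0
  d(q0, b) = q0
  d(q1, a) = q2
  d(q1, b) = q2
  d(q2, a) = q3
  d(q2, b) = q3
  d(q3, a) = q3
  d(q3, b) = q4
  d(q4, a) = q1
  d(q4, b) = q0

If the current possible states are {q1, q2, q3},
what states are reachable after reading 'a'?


Apply transition on 'a' from each current state:
  d(q1, a) = q2
  d(q2, a) = q3
  d(q3, a) = q3

{q2, q3}


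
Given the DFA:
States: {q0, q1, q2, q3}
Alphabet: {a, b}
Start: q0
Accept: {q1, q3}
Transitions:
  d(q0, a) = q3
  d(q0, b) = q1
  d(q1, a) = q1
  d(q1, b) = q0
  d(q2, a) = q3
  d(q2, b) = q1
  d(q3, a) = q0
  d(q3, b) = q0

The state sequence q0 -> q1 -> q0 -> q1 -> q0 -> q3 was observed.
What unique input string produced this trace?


Trace back each transition to find the symbol:
  q0 --[b]--> q1
  q1 --[b]--> q0
  q0 --[b]--> q1
  q1 --[b]--> q0
  q0 --[a]--> q3

"bbbba"


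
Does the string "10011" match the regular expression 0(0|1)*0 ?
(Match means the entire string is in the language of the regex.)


|string| = 5; first = '1'; last = '1'

No, "10011" does not match 0(0|1)*0


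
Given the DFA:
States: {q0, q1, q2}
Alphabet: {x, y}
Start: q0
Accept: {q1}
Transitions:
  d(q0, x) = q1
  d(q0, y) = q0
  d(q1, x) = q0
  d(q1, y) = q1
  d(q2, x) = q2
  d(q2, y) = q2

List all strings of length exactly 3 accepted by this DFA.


All strings of length 3: 8 total
Accepted: 4

"xxx", "xyy", "yxy", "yyx"


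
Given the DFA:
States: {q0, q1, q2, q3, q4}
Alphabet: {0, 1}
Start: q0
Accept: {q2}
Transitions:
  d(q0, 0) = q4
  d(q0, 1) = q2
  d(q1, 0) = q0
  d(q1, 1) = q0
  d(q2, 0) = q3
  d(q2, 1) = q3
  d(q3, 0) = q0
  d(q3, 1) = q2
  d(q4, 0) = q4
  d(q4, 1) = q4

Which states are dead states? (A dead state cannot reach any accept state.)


Forward reachability from each state:
  q0 -> reaches accept state q2 (live)
  q1 -> reaches accept state q2 (live)
  q2 -> reaches accept state q2 (live)
  q3 -> reaches accept state q2 (live)
  q4 -> reaches {q4}, no accept state (dead)

{q4}


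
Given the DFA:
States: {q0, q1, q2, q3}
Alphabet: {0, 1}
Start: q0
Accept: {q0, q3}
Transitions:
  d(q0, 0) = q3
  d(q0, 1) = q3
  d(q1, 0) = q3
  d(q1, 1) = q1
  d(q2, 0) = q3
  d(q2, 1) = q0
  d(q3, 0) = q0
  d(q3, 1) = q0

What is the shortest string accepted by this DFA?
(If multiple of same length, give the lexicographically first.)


BFS by string length (lex-first path to each state shown):
  len 0: q0<-""
Found accept state at length 0.

"" (empty string)


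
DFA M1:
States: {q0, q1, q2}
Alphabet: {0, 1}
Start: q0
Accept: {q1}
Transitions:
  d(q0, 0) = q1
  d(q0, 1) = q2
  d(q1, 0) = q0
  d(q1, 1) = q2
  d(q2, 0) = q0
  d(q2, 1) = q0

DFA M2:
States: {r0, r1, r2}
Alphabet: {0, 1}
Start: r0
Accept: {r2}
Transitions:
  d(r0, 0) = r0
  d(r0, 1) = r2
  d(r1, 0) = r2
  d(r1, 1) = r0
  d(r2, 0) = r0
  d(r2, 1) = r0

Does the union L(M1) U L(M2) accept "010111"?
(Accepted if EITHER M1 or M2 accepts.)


M1: final=q2 accepted=False
M2: final=r2 accepted=True

Yes, union accepts


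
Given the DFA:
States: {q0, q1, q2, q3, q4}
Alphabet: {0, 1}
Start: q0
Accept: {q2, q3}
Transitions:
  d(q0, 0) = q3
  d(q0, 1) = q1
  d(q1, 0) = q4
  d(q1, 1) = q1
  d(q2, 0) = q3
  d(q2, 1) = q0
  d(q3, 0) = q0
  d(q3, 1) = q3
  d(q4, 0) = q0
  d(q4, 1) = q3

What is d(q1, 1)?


Looking up transition d(q1, 1)

q1


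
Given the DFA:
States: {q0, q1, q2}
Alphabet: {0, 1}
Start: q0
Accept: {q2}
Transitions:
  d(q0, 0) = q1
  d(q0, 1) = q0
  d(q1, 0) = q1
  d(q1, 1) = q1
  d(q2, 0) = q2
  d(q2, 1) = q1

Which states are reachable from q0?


BFS from q0:
  layer 0: {q0}
  layer 1: {q1}

{q0, q1}


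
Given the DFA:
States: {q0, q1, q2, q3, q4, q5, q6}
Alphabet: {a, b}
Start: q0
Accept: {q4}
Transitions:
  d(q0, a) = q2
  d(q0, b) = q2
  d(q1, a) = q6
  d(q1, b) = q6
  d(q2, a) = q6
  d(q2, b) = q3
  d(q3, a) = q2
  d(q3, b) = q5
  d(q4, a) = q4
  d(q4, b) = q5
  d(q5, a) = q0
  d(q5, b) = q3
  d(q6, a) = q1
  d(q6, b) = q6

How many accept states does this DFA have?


Accept states listed: {q4}
Counting: q4(1)

1


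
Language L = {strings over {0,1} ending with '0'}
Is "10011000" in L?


last symbol = '0'

Yes, "10011000" is in L


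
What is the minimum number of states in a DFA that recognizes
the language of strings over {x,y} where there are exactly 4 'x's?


States: count = 0, 1, ..., 4 (that's 5 states), plus a dead state for count > 4.
Total: 5 + 1 = 6. Accept = count-4 state.

6


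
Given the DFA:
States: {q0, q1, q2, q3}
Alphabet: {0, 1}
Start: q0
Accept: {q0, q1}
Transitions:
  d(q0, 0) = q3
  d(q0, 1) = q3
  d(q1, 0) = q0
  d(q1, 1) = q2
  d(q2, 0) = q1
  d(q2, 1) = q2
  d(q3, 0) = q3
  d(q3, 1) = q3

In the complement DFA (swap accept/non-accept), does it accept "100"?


Trace: q0 -> q3 -> q3 -> q3
Final: q3
Original accept: {q0, q1}
Complement: q3 is not in original accept

Yes, complement accepts (original rejects)


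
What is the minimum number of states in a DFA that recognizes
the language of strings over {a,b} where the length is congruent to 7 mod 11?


States track (length) mod 11.
Need 11 states: one per remainder 0..10; accept = remainder 7.

11


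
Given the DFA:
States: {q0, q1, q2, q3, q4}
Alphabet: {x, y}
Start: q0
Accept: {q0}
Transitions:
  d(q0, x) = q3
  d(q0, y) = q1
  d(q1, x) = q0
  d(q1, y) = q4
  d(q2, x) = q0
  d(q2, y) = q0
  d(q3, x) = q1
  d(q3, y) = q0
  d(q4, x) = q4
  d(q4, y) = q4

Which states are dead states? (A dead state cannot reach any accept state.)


Forward reachability from each state:
  q0 -> reaches accept state q0 (live)
  q1 -> reaches accept state q0 (live)
  q2 -> reaches accept state q0 (live)
  q3 -> reaches accept state q0 (live)
  q4 -> reaches {q4}, no accept state (dead)

{q4}


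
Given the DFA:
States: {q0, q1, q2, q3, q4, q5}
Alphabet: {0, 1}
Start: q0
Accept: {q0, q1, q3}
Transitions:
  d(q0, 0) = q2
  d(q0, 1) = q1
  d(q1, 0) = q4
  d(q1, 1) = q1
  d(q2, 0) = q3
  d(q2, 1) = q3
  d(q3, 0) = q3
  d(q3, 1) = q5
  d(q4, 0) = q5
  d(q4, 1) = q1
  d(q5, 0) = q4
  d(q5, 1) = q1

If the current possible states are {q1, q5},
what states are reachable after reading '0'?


Apply transition on '0' from each current state:
  d(q1, 0) = q4
  d(q5, 0) = q4

{q4}


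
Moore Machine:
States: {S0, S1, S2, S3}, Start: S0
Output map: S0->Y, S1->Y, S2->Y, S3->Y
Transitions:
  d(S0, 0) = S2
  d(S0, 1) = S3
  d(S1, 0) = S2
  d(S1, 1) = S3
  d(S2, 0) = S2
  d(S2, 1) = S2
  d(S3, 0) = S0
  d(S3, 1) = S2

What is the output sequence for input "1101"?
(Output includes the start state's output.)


Start: S0 (output Y)
  --1--> S3 (output Y)
  --1--> S2 (output Y)
  --0--> S2 (output Y)
  --1--> S2 (output Y)

"YYYYY"


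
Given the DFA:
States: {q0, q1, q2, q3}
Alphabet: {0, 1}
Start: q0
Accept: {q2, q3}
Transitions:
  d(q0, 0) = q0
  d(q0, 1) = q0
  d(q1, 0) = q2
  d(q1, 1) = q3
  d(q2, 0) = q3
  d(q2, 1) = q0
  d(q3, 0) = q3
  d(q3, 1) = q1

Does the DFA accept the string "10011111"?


Trace: q0 -> q0 -> q0 -> q0 -> q0 -> q0 -> q0 -> q0 -> q0
Final state: q0
Accept states: {q2, q3}

No, rejected (final state q0 is not an accept state)


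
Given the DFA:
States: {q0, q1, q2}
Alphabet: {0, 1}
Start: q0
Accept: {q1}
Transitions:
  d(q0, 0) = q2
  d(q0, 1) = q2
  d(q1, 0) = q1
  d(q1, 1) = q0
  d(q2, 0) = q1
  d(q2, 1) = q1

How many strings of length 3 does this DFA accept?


Enumerating all length-3 strings:
  "000" -> q1 [accept]
  "001" -> q0 [reject]
  "010" -> q1 [accept]
  "011" -> q0 [reject]
  "100" -> q1 [accept]
  "101" -> q0 [reject]
  "110" -> q1 [accept]
  "111" -> q0 [reject]

4 out of 8


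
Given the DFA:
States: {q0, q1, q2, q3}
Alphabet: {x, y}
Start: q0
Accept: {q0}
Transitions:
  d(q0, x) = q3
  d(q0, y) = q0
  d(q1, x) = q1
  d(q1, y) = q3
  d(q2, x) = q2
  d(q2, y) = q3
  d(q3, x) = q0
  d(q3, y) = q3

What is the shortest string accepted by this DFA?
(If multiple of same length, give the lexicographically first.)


BFS by string length (lex-first path to each state shown):
  len 0: q0<-""
Found accept state at length 0.

"" (empty string)


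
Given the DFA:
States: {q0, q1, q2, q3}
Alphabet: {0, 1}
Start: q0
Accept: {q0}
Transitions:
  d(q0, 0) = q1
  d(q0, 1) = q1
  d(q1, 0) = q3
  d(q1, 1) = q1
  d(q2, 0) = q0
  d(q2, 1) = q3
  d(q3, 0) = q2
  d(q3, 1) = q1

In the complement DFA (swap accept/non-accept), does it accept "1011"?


Trace: q0 -> q1 -> q3 -> q1 -> q1
Final: q1
Original accept: {q0}
Complement: q1 is not in original accept

Yes, complement accepts (original rejects)


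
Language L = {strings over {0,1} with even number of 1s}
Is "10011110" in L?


count('1') = 5; 5 mod 2 = 1

No, "10011110" is not in L


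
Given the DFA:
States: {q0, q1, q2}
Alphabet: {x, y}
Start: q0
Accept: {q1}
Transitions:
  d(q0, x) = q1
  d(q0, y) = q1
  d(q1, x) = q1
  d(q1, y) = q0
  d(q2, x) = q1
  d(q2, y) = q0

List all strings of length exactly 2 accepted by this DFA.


All strings of length 2: 4 total
Accepted: 2

"xx", "yx"


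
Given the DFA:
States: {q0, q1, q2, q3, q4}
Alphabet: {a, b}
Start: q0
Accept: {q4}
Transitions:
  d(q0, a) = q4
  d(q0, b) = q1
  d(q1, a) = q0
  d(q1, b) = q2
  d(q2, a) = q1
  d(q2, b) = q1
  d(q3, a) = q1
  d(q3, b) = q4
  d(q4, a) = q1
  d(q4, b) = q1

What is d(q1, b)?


Looking up transition d(q1, b)

q2


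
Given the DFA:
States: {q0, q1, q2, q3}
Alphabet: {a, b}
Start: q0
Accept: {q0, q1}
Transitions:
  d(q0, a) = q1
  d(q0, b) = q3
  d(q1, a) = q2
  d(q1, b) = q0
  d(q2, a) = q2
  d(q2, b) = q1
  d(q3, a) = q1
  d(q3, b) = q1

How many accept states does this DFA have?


Accept states listed: {q0, q1}
Counting: q0(1) q1(2)

2


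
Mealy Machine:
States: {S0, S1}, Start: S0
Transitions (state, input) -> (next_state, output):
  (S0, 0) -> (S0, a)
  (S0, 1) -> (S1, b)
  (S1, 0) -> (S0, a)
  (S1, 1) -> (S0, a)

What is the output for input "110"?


Step-by-step:
  (S0, 1) -> (S1, b)
  (S1, 1) -> (S0, a)
  (S0, 0) -> (S0, a)

"baa"


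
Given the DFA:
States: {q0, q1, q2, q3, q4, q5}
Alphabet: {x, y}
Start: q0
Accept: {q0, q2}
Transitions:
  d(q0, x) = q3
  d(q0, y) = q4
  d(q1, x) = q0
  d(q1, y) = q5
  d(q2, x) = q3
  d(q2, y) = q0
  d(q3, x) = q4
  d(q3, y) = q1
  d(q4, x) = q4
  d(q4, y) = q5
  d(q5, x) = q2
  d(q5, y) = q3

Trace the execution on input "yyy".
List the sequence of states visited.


Input: yyy
d(q0, y) = q4
d(q4, y) = q5
d(q5, y) = q3


q0 -> q4 -> q5 -> q3


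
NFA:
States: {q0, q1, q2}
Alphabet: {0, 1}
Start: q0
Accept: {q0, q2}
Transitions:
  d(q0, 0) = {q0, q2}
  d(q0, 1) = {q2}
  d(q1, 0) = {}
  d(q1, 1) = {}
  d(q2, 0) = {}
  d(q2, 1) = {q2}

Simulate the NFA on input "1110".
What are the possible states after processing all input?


Start: {q0}
  --1--> {q2}
  --1--> {q2}
  --1--> {q2}
  --0--> {}

{} (empty set, no valid transitions)


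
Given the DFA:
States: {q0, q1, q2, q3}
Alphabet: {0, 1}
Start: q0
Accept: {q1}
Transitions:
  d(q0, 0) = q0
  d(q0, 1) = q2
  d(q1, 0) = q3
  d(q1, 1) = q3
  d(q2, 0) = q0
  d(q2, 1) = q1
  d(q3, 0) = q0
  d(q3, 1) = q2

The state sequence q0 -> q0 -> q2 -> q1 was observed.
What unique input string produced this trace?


Trace back each transition to find the symbol:
  q0 --[0]--> q0
  q0 --[1]--> q2
  q2 --[1]--> q1

"011"


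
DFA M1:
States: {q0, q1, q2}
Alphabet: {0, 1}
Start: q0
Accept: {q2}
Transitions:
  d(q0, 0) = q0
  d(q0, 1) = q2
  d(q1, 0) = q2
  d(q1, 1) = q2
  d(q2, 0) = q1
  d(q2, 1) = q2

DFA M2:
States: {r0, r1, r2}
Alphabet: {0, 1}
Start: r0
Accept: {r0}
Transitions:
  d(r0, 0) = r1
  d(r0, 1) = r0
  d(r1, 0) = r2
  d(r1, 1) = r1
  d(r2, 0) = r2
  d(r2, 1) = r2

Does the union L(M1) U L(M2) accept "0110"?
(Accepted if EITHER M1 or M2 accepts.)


M1: final=q1 accepted=False
M2: final=r2 accepted=False

No, union rejects (neither accepts)


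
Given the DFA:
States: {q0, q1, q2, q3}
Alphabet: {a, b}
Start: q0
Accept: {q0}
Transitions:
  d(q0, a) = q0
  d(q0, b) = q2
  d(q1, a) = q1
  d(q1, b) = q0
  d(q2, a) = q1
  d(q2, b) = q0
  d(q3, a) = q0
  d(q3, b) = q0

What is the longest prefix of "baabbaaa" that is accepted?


Run the DFA, marking each prefix where the state is accepting:
  "" -> q0 [accept]
  "b" -> q2 [reject]
  "ba" -> q1 [reject]
  "baa" -> q1 [reject]
  "baab" -> q0 [accept]
  "baabb" -> q2 [reject]
  "baabba" -> q1 [reject]
  "baabbaa" -> q1 [reject]
  "baabbaaa" -> q1 [reject]

"baab"


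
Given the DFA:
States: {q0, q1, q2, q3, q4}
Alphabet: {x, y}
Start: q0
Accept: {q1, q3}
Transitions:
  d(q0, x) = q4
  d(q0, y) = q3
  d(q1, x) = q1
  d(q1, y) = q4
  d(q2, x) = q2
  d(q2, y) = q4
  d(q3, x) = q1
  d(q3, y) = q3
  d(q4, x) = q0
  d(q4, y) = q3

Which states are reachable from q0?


BFS from q0:
  layer 0: {q0}
  layer 1: {q3, q4}
  layer 2: {q1}

{q0, q1, q3, q4}


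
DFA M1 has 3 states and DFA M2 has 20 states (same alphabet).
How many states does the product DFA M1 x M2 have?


Product construction pairs every M1 state with every M2 state.
3 * 20 = 60

60


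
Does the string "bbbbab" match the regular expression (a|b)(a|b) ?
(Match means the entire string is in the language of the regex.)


|string| = 6; first = 'b'; last = 'b'

No, "bbbbab" does not match (a|b)(a|b)


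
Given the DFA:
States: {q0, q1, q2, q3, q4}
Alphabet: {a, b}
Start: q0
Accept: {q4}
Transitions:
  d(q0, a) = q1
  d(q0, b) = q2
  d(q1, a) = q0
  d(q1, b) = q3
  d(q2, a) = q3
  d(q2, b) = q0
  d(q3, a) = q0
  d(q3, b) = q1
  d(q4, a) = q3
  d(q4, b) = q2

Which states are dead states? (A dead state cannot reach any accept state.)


Forward reachability from each state:
  q0 -> reaches {q0, q1, q2, q3}, no accept state (dead)
  q1 -> reaches {q0, q1, q2, q3}, no accept state (dead)
  q2 -> reaches {q0, q1, q2, q3}, no accept state (dead)
  q3 -> reaches {q0, q1, q2, q3}, no accept state (dead)
  q4 -> reaches accept state q4 (live)

{q0, q1, q2, q3}


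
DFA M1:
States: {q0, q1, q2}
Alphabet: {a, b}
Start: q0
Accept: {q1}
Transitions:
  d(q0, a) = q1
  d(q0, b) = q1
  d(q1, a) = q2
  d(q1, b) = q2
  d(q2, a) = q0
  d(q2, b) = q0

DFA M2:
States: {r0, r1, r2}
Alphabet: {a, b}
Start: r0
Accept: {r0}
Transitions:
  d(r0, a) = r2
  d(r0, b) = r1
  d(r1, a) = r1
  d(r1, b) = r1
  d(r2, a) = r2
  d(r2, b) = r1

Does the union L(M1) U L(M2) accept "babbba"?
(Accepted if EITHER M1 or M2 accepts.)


M1: final=q0 accepted=False
M2: final=r1 accepted=False

No, union rejects (neither accepts)


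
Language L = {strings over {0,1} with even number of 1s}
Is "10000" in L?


count('1') = 1; 1 mod 2 = 1

No, "10000" is not in L


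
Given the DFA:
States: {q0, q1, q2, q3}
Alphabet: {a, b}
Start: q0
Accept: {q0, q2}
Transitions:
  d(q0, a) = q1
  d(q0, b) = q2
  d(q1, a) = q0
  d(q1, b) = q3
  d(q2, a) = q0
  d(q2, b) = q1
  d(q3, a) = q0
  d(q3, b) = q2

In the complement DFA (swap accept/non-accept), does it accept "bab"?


Trace: q0 -> q2 -> q0 -> q2
Final: q2
Original accept: {q0, q2}
Complement: q2 is in original accept

No, complement rejects (original accepts)


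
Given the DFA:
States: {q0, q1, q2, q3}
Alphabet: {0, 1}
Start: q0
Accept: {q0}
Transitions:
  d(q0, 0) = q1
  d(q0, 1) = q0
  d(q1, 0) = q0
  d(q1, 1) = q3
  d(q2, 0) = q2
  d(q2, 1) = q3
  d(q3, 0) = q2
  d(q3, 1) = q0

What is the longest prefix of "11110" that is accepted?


Run the DFA, marking each prefix where the state is accepting:
  "" -> q0 [accept]
  "1" -> q0 [accept]
  "11" -> q0 [accept]
  "111" -> q0 [accept]
  "1111" -> q0 [accept]
  "11110" -> q1 [reject]

"1111"


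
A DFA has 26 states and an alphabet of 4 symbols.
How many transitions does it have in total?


Each state has exactly one transition per symbol.
26 * 4 = 104

104


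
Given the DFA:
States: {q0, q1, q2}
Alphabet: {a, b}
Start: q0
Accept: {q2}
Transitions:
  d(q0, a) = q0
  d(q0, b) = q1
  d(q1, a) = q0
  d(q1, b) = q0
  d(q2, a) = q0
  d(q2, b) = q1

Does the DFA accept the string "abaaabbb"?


Trace: q0 -> q0 -> q1 -> q0 -> q0 -> q0 -> q1 -> q0 -> q1
Final state: q1
Accept states: {q2}

No, rejected (final state q1 is not an accept state)


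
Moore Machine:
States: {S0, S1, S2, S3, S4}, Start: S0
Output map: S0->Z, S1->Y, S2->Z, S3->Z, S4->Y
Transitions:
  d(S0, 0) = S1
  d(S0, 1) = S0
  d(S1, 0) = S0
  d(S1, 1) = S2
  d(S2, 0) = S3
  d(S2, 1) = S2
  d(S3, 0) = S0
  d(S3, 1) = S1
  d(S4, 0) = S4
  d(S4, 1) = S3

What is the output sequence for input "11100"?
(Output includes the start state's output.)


Start: S0 (output Z)
  --1--> S0 (output Z)
  --1--> S0 (output Z)
  --1--> S0 (output Z)
  --0--> S1 (output Y)
  --0--> S0 (output Z)

"ZZZZYZ"


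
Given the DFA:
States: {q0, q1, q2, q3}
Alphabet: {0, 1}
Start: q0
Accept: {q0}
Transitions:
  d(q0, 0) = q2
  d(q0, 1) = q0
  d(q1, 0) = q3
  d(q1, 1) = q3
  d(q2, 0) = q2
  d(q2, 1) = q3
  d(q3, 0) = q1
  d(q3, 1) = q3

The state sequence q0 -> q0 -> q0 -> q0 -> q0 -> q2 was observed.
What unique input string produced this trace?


Trace back each transition to find the symbol:
  q0 --[1]--> q0
  q0 --[1]--> q0
  q0 --[1]--> q0
  q0 --[1]--> q0
  q0 --[0]--> q2

"11110"


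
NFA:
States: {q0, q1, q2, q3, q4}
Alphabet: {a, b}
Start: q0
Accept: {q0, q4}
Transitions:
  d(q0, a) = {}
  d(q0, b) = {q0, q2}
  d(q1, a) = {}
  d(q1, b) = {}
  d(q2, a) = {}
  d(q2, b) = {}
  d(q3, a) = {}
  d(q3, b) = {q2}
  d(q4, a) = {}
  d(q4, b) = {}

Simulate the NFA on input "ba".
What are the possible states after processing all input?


Start: {q0}
  --b--> {q0, q2}
  --a--> {}

{} (empty set, no valid transitions)


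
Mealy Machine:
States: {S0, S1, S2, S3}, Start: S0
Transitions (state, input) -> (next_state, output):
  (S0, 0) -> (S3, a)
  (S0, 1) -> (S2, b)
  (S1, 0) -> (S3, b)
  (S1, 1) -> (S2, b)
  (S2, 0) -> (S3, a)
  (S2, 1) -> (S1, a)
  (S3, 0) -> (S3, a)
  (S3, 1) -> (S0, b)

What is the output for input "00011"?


Step-by-step:
  (S0, 0) -> (S3, a)
  (S3, 0) -> (S3, a)
  (S3, 0) -> (S3, a)
  (S3, 1) -> (S0, b)
  (S0, 1) -> (S2, b)

"aaabb"


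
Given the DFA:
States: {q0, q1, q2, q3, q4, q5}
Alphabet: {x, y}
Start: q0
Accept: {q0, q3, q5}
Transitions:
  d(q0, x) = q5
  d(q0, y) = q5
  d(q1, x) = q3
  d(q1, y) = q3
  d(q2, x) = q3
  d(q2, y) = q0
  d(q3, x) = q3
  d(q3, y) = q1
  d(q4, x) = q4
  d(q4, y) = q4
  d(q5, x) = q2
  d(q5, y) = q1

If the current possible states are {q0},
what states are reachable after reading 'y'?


Apply transition on 'y' from each current state:
  d(q0, y) = q5

{q5}


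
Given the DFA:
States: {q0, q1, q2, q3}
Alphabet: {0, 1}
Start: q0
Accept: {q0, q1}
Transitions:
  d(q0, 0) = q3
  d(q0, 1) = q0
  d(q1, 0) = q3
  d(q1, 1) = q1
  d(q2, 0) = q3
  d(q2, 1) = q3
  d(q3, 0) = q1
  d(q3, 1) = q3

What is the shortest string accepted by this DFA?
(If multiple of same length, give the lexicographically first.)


BFS by string length (lex-first path to each state shown):
  len 0: q0<-""
Found accept state at length 0.

"" (empty string)


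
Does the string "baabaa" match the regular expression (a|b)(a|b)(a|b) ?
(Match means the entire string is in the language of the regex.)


|string| = 6; first = 'b'; last = 'a'

No, "baabaa" does not match (a|b)(a|b)(a|b)


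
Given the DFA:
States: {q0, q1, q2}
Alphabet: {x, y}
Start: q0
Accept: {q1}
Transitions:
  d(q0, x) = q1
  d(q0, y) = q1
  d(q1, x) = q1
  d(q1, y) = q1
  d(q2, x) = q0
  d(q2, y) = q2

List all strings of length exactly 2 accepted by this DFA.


All strings of length 2: 4 total
Accepted: 4

"xx", "xy", "yx", "yy"


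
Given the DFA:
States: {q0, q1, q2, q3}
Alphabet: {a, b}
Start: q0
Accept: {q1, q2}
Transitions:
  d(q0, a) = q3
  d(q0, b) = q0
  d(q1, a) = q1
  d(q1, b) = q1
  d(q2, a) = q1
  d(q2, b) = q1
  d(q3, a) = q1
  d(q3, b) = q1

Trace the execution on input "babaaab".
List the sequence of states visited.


Input: babaaab
d(q0, b) = q0
d(q0, a) = q3
d(q3, b) = q1
d(q1, a) = q1
d(q1, a) = q1
d(q1, a) = q1
d(q1, b) = q1


q0 -> q0 -> q3 -> q1 -> q1 -> q1 -> q1 -> q1


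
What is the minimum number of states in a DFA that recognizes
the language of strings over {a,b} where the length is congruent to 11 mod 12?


States track (length) mod 12.
Need 12 states: one per remainder 0..11; accept = remainder 11.

12


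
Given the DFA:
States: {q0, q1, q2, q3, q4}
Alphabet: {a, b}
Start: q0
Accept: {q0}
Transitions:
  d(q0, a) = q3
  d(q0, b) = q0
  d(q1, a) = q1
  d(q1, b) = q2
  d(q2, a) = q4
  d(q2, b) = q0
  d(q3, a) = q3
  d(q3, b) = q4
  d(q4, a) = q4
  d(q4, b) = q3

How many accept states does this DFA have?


Accept states listed: {q0}
Counting: q0(1)

1


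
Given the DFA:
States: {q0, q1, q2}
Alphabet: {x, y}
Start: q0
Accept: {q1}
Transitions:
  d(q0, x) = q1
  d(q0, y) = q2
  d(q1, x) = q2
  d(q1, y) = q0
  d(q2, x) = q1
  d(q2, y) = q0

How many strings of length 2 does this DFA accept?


Enumerating all length-2 strings:
  "xx" -> q2 [reject]
  "xy" -> q0 [reject]
  "yx" -> q1 [accept]
  "yy" -> q0 [reject]

1 out of 4


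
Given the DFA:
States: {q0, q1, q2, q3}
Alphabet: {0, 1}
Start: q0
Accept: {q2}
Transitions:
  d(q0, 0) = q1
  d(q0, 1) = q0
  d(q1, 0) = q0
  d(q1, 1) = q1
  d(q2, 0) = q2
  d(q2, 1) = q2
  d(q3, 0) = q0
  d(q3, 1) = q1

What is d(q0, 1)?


Looking up transition d(q0, 1)

q0


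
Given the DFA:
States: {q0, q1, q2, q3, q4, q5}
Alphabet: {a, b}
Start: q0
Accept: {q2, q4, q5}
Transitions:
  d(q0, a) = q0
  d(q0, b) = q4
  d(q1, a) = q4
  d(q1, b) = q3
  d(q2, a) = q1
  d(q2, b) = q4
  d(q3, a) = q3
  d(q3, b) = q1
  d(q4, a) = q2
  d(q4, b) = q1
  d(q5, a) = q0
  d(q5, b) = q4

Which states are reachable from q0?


BFS from q0:
  layer 0: {q0}
  layer 1: {q4}
  layer 2: {q1, q2}
  layer 3: {q3}

{q0, q1, q2, q3, q4}


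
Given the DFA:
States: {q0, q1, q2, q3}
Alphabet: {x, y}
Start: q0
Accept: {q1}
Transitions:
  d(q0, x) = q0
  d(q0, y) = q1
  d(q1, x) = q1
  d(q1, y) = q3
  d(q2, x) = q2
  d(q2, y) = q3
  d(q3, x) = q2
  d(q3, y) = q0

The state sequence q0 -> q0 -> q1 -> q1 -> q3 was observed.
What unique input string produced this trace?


Trace back each transition to find the symbol:
  q0 --[x]--> q0
  q0 --[y]--> q1
  q1 --[x]--> q1
  q1 --[y]--> q3

"xyxy"
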